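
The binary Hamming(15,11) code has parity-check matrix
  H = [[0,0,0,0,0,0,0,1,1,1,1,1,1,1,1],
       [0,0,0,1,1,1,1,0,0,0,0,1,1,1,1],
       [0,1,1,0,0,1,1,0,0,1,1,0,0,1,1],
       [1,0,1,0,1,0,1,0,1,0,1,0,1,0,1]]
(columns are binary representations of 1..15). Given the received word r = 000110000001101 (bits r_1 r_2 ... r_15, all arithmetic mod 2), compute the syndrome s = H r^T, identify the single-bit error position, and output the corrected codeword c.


s = (1, 1, 1, 1)^T, error position = 15, corrected codeword c = 000110000001100

Compute s = H r^T mod 2 one row at a time:
  s_1 = 0 + 0 + 0 + 0 + 1 + 1 + 0 + 1 = 3 ≡ 1 (mod 2).
  s_2 = 1 + 1 + 0 + 0 + 1 + 1 + 0 + 1 = 5 ≡ 1 (mod 2).
  s_3 = 0 + 0 + 0 + 0 + 0 + 0 + 0 + 1 = 1 ≡ 1 (mod 2).
  s_4 = 0 + 0 + 1 + 0 + 0 + 0 + 1 + 1 = 3 ≡ 1 (mod 2).
s = (1, 1, 1, 1)^T — this equals column 15 of H (binary 1111), so error is at position 15.
Correct: flip bit 15 of r = 000110000001101 to get c = 000110000001100.


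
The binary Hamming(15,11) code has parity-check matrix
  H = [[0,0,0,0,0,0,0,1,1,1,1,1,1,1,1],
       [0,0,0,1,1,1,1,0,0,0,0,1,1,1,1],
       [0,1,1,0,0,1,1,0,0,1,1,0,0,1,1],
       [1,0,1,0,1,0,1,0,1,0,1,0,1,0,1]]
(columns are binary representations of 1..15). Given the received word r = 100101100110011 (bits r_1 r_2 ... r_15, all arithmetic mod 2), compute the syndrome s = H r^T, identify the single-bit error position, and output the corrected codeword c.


s = (0, 1, 0, 0)^T, error position = 4, corrected codeword c = 100001100110011

Compute s = H r^T mod 2 one row at a time:
  s_1 = 0 + 0 + 1 + 1 + 0 + 0 + 1 + 1 = 4 ≡ 0 (mod 2).
  s_2 = 1 + 0 + 1 + 1 + 0 + 0 + 1 + 1 = 5 ≡ 1 (mod 2).
  s_3 = 0 + 0 + 1 + 1 + 1 + 1 + 1 + 1 = 6 ≡ 0 (mod 2).
  s_4 = 1 + 0 + 0 + 1 + 0 + 1 + 0 + 1 = 4 ≡ 0 (mod 2).
s = (0, 1, 0, 0)^T — this equals column 4 of H (binary 0100), so error is at position 4.
Correct: flip bit 4 of r = 100101100110011 to get c = 100001100110011.


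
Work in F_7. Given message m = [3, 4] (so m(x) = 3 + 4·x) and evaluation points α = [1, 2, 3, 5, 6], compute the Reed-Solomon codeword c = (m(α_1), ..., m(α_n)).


c = [0, 4, 1, 2, 6]

Message polynomial: m(x) = 3 + 4·x (mod 7).
For each evaluation point α_i, compute m(α_i) mod 7:
  α_1 = 1: Horner steps 4 → 0, so m(1) = 0.
  α_2 = 2: Horner steps 4 → 4, so m(2) = 4.
  α_3 = 3: Horner steps 4 → 1, so m(3) = 1.
  α_4 = 5: Horner steps 4 → 2, so m(5) = 2.
  α_5 = 6: Horner steps 4 → 6, so m(6) = 6.
Codeword c = [0, 4, 1, 2, 6] ∈ F_7^5.


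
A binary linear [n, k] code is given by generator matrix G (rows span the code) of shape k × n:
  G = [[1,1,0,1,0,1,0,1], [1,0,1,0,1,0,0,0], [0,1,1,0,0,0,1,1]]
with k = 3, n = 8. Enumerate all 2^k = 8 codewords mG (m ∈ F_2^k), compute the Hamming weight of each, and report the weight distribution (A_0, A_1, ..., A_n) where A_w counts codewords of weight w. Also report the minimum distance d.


Weight distribution: A_0 = 1, A_3 = 1, A_4 = 2, A_5 = 3, A_6 = 1. Minimum distance d = 3.

Enumerate all 2^3 = 8 messages m ∈ F_2^3.
For each, compute codeword c = mG in F_2^8, then tally its weight.
  m = 000 → c = 00000000, weight = 0.
  m = 100 → c = 11010101, weight = 5.
  m = 010 → c = 10101000, weight = 3.
  m = 110 → c = 01111101, weight = 6.
  m = 001 → c = 01100011, weight = 4.
  m = 101 → c = 10110110, weight = 5.
  m = 011 → c = 11001011, weight = 5.
  m = 111 → c = 00011110, weight = 4.
Tally weights:
  weight 0: 1 codewords.
  weight 3: 1 codewords.
  weight 4: 2 codewords.
  weight 5: 3 codewords.
  weight 6: 1 codewords.
Minimum distance d = smallest w > 0 with A_w > 0 = 3.
Sanity: Σ A_w = 8 = 2^3 = 8 ✓.


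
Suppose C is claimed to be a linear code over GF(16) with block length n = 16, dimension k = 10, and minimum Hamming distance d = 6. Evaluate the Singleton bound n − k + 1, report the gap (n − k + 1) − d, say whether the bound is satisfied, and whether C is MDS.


Singleton RHS = n − k + 1 = 7, slack = 1, bound satisfied, not MDS.

Singleton bound: d ≤ n − k + 1.
Here n = 16, k = 10, so n − k + 1 = 7.
Given d = 6, check d ≤ 7: YES.
Slack = (n − k + 1) − d = 1.
The code is NOT MDS (slack = 1 > 0).
Description: the claimed parameters are [16, 10, 6]_16; such a code would be non-MDS.


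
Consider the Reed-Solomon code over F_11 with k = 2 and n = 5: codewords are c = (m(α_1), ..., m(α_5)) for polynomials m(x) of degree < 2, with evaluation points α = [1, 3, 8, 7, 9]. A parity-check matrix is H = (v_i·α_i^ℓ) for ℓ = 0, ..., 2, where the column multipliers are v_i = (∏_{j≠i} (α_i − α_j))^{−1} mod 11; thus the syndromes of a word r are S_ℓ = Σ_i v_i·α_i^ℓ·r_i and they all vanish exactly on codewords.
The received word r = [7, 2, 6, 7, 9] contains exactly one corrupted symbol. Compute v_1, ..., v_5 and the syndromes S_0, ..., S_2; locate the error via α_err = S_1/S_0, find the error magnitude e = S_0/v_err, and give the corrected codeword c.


S = (1, 7, 5), error at position 4, error magnitude e = 4, c = [7, 2, 6, 3, 9].

Step 1: column multipliers v_i = (∏_{j≠i}(α_i − α_j))^{−1} mod 11.
  i = 1 (α = 1): (1−3)(1−8)(1−7)(1−9) = (−2)·(−7)·(−6)·(−8) = 672 ≡ 1, so v_1 = 1^{−1} = 1 (mod 11).
  i = 2 (α = 3): (3−1)(3−8)(3−7)(3−9) = 2·(−5)·(−4)·(−6) = −240 ≡ 2, so v_2 = 2^{−1} = 6 (mod 11).
  i = 3 (α = 8): (8−1)(8−3)(8−7)(8−9) = 7·5·1·(−1) = −35 ≡ 9, so v_3 = 9^{−1} = 5 (mod 11).
  i = 4 (α = 7): (7−1)(7−3)(7−8)(7−9) = 6·4·(−1)·(−2) = 48 ≡ 4, so v_4 = 4^{−1} = 3 (mod 11).
  i = 5 (α = 9): (9−1)(9−3)(9−8)(9−7) = 8·6·1·2 = 96 ≡ 8, so v_5 = 8^{−1} = 7 (mod 11).
  v = [1, 6, 5, 3, 7].
Step 2: syndromes of r = [7, 2, 6, 7, 9] (all sums mod 11).
  S_0 = Σ v_i r_i = 1·7 + 6·2 + 5·6 + 3·7 + 7·9 = 133 ≡ 1.
  S_1 = Σ v_i α_i r_i = 1·1·7 + 6·3·2 + 5·8·6 + 3·7·7 + 7·9·9 = 997 ≡ 7.
  α_i^2 mod 11 = [1, 9, 9, 5, 4].
  S_2 = Σ v_i α_i^2 r_i = 1·1·7 + 6·9·2 + 5·9·6 + 3·5·7 + 7·4·9 = 742 ≡ 5.
  S = (1, 7, 5) ≠ 0, so r is not a codeword (an error is present).
Step 3: locate the error. For a single error e at position i, S_ℓ = v_i·e·α_i^ℓ, so α_err = S_1/S_0.
  S_0^{−1} = 1^{−1} = 1 (mod 11), so α_err = 7·1 = 7 ≡ 7 = α_4. Error position i = 4.
  Consistency check: S_2/S_1 = 5·8 = 40 ≡ 7 = α_err ✓ (single-error assumption holds).
Step 4: error magnitude e = S_0/v_4 = S_0·∏_{j≠4}(α_4 − α_j) = 1·4 = 4 ≡ 4 (mod 11).
Step 5: correct position 4: c_4 = r_4 − e = 7 − 4 ≡ 3 (mod 11). Hence c = [7, 2, 6, 3, 9].
  Check: interpolating c through the α_i gives m(x) = 4 + 3·x (degree < 2) with m(α_i) = c_i for every i, so c is indeed a codeword.


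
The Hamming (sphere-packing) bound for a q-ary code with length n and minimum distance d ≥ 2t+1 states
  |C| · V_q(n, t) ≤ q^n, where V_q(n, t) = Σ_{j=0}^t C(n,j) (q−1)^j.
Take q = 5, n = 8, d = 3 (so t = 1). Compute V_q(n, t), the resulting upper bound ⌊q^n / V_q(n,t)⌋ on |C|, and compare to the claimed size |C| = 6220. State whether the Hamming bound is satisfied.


V_q(n, t) = 33, q^n = 390625, Hamming bound = 11837, |C| = 6220 ≤ bound (satisfied).

Step 1: Compute V_q(n, t) = Σ_{j=0}^1 C(n, j) (q−1)^j.
  j = 0: C(8,0)·(4)^0 = 1·1 = 1.
  j = 1: C(8,1)·(4)^1 = 8·4 = 32.
  V_q(n, t) = 1 + 32 = 33.
Step 2: q^n = 5^8 = 390625.
Step 3: Hamming bound ⌊q^n / V_q(n,t)⌋ = ⌊390625/33⌋ = 11837.
Step 4: Compare |C| = 6220 to 11837: satisfied.
The claimed |C| lies below the Hamming bound.


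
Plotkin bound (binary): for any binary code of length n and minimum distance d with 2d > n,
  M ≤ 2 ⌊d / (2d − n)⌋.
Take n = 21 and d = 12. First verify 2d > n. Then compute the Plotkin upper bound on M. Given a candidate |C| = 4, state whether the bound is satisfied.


Plotkin bound M ≤ 8; given |C| = 4 ≤ bound (satisfied).

Check applicability: 2d = 24, n = 21.
2d − n = 3 > 0, so Plotkin applies.
Compute d/(2d−n) = 12/3 ≈ 4.0000.
⌊d/(2d−n)⌋ = 4.
Plotkin bound: M ≤ 2·4 = 8.
Given |C| = 4, check: satisfied.
This |C| is below the Plotkin bound.


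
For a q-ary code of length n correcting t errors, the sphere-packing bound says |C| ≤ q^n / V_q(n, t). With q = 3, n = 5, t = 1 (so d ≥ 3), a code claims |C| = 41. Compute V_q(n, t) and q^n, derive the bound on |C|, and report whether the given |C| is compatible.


V_q(n, t) = 11, q^n = 243, Hamming bound = 22, |C| = 41 > bound (violated).

Step 1: Compute V_q(n, t) = Σ_{j=0}^1 C(n, j) (q−1)^j.
  j = 0: C(5,0)·(2)^0 = 1·1 = 1.
  j = 1: C(5,1)·(2)^1 = 5·2 = 10.
  V_q(n, t) = 1 + 10 = 11.
Step 2: q^n = 3^5 = 243.
Step 3: Hamming bound ⌊q^n / V_q(n,t)⌋ = ⌊243/11⌋ = 22.
Step 4: Compare |C| = 41 to 22: violated.
The claimed |C| lies above the Hamming bound, so no 3-ary code of length 5 with d ≥ 3 can have 41 codewords.


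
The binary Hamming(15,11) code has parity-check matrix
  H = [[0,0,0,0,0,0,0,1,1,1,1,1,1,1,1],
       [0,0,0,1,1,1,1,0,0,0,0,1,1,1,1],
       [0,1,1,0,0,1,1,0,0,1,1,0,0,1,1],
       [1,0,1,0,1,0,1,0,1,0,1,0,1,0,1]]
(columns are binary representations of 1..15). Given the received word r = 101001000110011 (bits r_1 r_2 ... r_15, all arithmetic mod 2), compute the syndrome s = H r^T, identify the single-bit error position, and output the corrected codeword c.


s = (0, 1, 0, 0)^T, error position = 4, corrected codeword c = 101101000110011

Compute s = H r^T mod 2 one row at a time:
  s_1 = 0 + 0 + 1 + 1 + 0 + 0 + 1 + 1 = 4 ≡ 0 (mod 2).
  s_2 = 0 + 0 + 1 + 0 + 0 + 0 + 1 + 1 = 3 ≡ 1 (mod 2).
  s_3 = 0 + 1 + 1 + 0 + 1 + 1 + 1 + 1 = 6 ≡ 0 (mod 2).
  s_4 = 1 + 1 + 0 + 0 + 0 + 1 + 0 + 1 = 4 ≡ 0 (mod 2).
s = (0, 1, 0, 0)^T — this equals column 4 of H (binary 0100), so error is at position 4.
Correct: flip bit 4 of r = 101001000110011 to get c = 101101000110011.


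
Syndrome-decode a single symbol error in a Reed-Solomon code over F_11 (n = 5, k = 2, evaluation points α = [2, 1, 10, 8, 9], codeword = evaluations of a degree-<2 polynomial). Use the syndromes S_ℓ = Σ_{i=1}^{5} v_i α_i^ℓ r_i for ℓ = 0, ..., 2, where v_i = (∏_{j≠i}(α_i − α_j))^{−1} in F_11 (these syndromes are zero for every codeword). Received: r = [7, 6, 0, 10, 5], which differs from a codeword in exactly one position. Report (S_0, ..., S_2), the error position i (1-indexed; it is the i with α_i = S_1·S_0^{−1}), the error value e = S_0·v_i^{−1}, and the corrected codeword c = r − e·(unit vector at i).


S = (3, 3, 3), error at position 2, error magnitude e = 5, c = [7, 1, 0, 10, 5].

Step 1: column multipliers v_i = (∏_{j≠i}(α_i − α_j))^{−1} mod 11.
  i = 1 (α = 2): (2−1)(2−10)(2−8)(2−9) = 1·(−8)·(−6)·(−7) = −336 ≡ 5, so v_1 = 5^{−1} = 9 (mod 11).
  i = 2 (α = 1): (1−2)(1−10)(1−8)(1−9) = (−1)·(−9)·(−7)·(−8) = 504 ≡ 9, so v_2 = 9^{−1} = 5 (mod 11).
  i = 3 (α = 10): (10−2)(10−1)(10−8)(10−9) = 8·9·2·1 = 144 ≡ 1, so v_3 = 1^{−1} = 1 (mod 11).
  i = 4 (α = 8): (8−2)(8−1)(8−10)(8−9) = 6·7·(−2)·(−1) = 84 ≡ 7, so v_4 = 7^{−1} = 8 (mod 11).
  i = 5 (α = 9): (9−2)(9−1)(9−10)(9−8) = 7·8·(−1)·1 = −56 ≡ 10, so v_5 = 10^{−1} = 10 (mod 11).
  v = [9, 5, 1, 8, 10].
Step 2: syndromes of r = [7, 6, 0, 10, 5] (all sums mod 11).
  S_0 = Σ v_i r_i = 9·7 + 5·6 + 1·0 + 8·10 + 10·5 = 223 ≡ 3.
  S_1 = Σ v_i α_i r_i = 9·2·7 + 5·1·6 + 1·10·0 + 8·8·10 + 10·9·5 = 1246 ≡ 3.
  α_i^2 mod 11 = [4, 1, 1, 9, 4].
  S_2 = Σ v_i α_i^2 r_i = 9·4·7 + 5·1·6 + 1·1·0 + 8·9·10 + 10·4·5 = 1202 ≡ 3.
  S = (3, 3, 3) ≠ 0, so r is not a codeword (an error is present).
Step 3: locate the error. For a single error e at position i, S_ℓ = v_i·e·α_i^ℓ, so α_err = S_1/S_0.
  S_0^{−1} = 3^{−1} = 4 (mod 11), so α_err = 3·4 = 12 ≡ 1 = α_2. Error position i = 2.
  Consistency check: S_2/S_1 = 3·4 = 12 ≡ 1 = α_err ✓ (single-error assumption holds).
Step 4: error magnitude e = S_0/v_2 = S_0·∏_{j≠2}(α_2 − α_j) = 3·9 = 27 ≡ 5 (mod 11).
Step 5: correct position 2: c_2 = r_2 − e = 6 − 5 ≡ 1 (mod 11). Hence c = [7, 1, 0, 10, 5].
  Check: interpolating c through the α_i gives m(x) = 6 + 6·x (degree < 2) with m(α_i) = c_i for every i, so c is indeed a codeword.


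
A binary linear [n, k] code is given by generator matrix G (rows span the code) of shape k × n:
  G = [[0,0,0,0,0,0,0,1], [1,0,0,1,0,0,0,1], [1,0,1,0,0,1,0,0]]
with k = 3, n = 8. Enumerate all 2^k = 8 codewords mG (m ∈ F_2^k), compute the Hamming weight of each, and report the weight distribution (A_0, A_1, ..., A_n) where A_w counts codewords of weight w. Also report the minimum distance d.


Weight distribution: A_0 = 1, A_1 = 1, A_2 = 1, A_3 = 3, A_4 = 2. Minimum distance d = 1.

Enumerate all 2^3 = 8 messages m ∈ F_2^3.
For each, compute codeword c = mG in F_2^8, then tally its weight.
  m = 000 → c = 00000000, weight = 0.
  m = 100 → c = 00000001, weight = 1.
  m = 010 → c = 10010001, weight = 3.
  m = 110 → c = 10010000, weight = 2.
  m = 001 → c = 10100100, weight = 3.
  m = 101 → c = 10100101, weight = 4.
  m = 011 → c = 00110101, weight = 4.
  m = 111 → c = 00110100, weight = 3.
Tally weights:
  weight 0: 1 codewords.
  weight 1: 1 codewords.
  weight 2: 1 codewords.
  weight 3: 3 codewords.
  weight 4: 2 codewords.
Minimum distance d = smallest w > 0 with A_w > 0 = 1.
Sanity: Σ A_w = 8 = 2^3 = 8 ✓.


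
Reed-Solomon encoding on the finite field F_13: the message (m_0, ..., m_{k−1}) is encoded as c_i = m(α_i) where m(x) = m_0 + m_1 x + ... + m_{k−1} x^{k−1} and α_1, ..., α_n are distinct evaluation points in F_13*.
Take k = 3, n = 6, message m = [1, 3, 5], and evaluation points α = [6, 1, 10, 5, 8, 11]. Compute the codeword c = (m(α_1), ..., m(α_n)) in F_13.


c = [4, 9, 11, 11, 7, 2]

Message polynomial: m(x) = 1 + 3·x + 5·x^2 (mod 13).
For each evaluation point α_i, compute m(α_i) mod 13:
  α_1 = 6: Horner steps 5 → 7 → 4, so m(6) = 4.
  α_2 = 1: Horner steps 5 → 8 → 9, so m(1) = 9.
  α_3 = 10: Horner steps 5 → 1 → 11, so m(10) = 11.
  α_4 = 5: Horner steps 5 → 2 → 11, so m(5) = 11.
  α_5 = 8: Horner steps 5 → 4 → 7, so m(8) = 7.
  α_6 = 11: Horner steps 5 → 6 → 2, so m(11) = 2.
Codeword c = [4, 9, 11, 11, 7, 2] ∈ F_13^6.


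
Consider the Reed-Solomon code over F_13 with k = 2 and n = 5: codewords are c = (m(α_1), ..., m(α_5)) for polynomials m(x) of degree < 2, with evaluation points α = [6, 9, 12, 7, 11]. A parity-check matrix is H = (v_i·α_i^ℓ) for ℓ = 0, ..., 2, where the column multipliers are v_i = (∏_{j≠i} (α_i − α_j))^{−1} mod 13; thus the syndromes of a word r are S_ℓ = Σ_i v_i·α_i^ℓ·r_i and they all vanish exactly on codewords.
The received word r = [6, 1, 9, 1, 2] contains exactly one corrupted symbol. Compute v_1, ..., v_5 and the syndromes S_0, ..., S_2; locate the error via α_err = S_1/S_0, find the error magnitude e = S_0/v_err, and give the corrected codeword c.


S = (12, 6, 3), error at position 4, error magnitude e = 1, c = [6, 1, 9, 0, 2].

Step 1: column multipliers v_i = (∏_{j≠i}(α_i − α_j))^{−1} mod 13.
  i = 1 (α = 6): (6−9)(6−12)(6−7)(6−11) = (−3)·(−6)·(−1)·(−5) = 90 ≡ 12, so v_1 = 12^{−1} = 12 (mod 13).
  i = 2 (α = 9): (9−6)(9−12)(9−7)(9−11) = 3·(−3)·2·(−2) = 36 ≡ 10, so v_2 = 10^{−1} = 4 (mod 13).
  i = 3 (α = 12): (12−6)(12−9)(12−7)(12−11) = 6·3·5·1 = 90 ≡ 12, so v_3 = 12^{−1} = 12 (mod 13).
  i = 4 (α = 7): (7−6)(7−9)(7−12)(7−11) = 1·(−2)·(−5)·(−4) = −40 ≡ 12, so v_4 = 12^{−1} = 12 (mod 13).
  i = 5 (α = 11): (11−6)(11−9)(11−12)(11−7) = 5·2·(−1)·4 = −40 ≡ 12, so v_5 = 12^{−1} = 12 (mod 13).
  v = [12, 4, 12, 12, 12].
Step 2: syndromes of r = [6, 1, 9, 1, 2] (all sums mod 13).
  S_0 = Σ v_i r_i = 12·6 + 4·1 + 12·9 + 12·1 + 12·2 = 220 ≡ 12.
  S_1 = Σ v_i α_i r_i = 12·6·6 + 4·9·1 + 12·12·9 + 12·7·1 + 12·11·2 = 2112 ≡ 6.
  α_i^2 mod 13 = [10, 3, 1, 10, 4].
  S_2 = Σ v_i α_i^2 r_i = 12·10·6 + 4·3·1 + 12·1·9 + 12·10·1 + 12·4·2 = 1056 ≡ 3.
  S = (12, 6, 3) ≠ 0, so r is not a codeword (an error is present).
Step 3: locate the error. For a single error e at position i, S_ℓ = v_i·e·α_i^ℓ, so α_err = S_1/S_0.
  S_0^{−1} = 12^{−1} = 12 (mod 13), so α_err = 6·12 = 72 ≡ 7 = α_4. Error position i = 4.
  Consistency check: S_2/S_1 = 3·11 = 33 ≡ 7 = α_err ✓ (single-error assumption holds).
Step 4: error magnitude e = S_0/v_4 = S_0·∏_{j≠4}(α_4 − α_j) = 12·12 = 144 ≡ 1 (mod 13).
Step 5: correct position 4: c_4 = r_4 − e = 1 − 1 ≡ 0 (mod 13). Hence c = [6, 1, 9, 0, 2].
  Check: interpolating c through the α_i gives m(x) = 3 + 7·x (degree < 2) with m(α_i) = c_i for every i, so c is indeed a codeword.


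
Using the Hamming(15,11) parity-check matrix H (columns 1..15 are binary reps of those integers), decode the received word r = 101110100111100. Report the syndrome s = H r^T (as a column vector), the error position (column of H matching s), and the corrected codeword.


s = (0, 1, 0, 0)^T, error position = 4, corrected codeword c = 101010100111100

Compute s = H r^T mod 2 one row at a time:
  s_1 = 0 + 0 + 1 + 1 + 1 + 1 + 0 + 0 = 4 ≡ 0 (mod 2).
  s_2 = 1 + 1 + 0 + 1 + 1 + 1 + 0 + 0 = 5 ≡ 1 (mod 2).
  s_3 = 0 + 1 + 0 + 1 + 1 + 1 + 0 + 0 = 4 ≡ 0 (mod 2).
  s_4 = 1 + 1 + 1 + 1 + 0 + 1 + 1 + 0 = 6 ≡ 0 (mod 2).
s = (0, 1, 0, 0)^T — this equals column 4 of H (binary 0100), so error is at position 4.
Correct: flip bit 4 of r = 101110100111100 to get c = 101010100111100.


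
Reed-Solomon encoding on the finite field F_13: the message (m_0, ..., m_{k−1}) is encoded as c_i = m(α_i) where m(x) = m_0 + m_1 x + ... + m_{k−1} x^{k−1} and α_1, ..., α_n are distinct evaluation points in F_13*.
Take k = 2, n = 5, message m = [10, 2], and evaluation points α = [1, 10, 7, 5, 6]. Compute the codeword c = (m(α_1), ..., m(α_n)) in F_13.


c = [12, 4, 11, 7, 9]

Message polynomial: m(x) = 10 + 2·x (mod 13).
For each evaluation point α_i, compute m(α_i) mod 13:
  α_1 = 1: Horner steps 2 → 12, so m(1) = 12.
  α_2 = 10: Horner steps 2 → 4, so m(10) = 4.
  α_3 = 7: Horner steps 2 → 11, so m(7) = 11.
  α_4 = 5: Horner steps 2 → 7, so m(5) = 7.
  α_5 = 6: Horner steps 2 → 9, so m(6) = 9.
Codeword c = [12, 4, 11, 7, 9] ∈ F_13^5.


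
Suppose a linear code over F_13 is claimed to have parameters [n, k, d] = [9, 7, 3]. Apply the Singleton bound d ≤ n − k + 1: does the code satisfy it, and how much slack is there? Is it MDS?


Singleton RHS = n − k + 1 = 3, slack = 0, bound satisfied, MDS.

Singleton bound: d ≤ n − k + 1.
Here n = 9, k = 7, so n − k + 1 = 3.
Given d = 3, check d ≤ 3: YES.
Slack = (n − k + 1) − d = 0.
The code is MDS (slack = 0).
Description: the claimed parameters are [9, 7, 3]_13; such a code would be MDS (meets Singleton bound).


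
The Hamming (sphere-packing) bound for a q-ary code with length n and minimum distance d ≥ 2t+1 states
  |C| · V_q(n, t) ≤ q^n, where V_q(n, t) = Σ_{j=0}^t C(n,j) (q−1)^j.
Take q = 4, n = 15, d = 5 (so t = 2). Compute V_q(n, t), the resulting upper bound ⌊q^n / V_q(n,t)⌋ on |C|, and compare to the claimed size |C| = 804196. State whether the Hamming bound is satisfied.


V_q(n, t) = 991, q^n = 1073741824, Hamming bound = 1083493, |C| = 804196 ≤ bound (satisfied).

Step 1: Compute V_q(n, t) = Σ_{j=0}^2 C(n, j) (q−1)^j.
  j = 0: C(15,0)·(3)^0 = 1·1 = 1.
  j = 1: C(15,1)·(3)^1 = 15·3 = 45.
  j = 2: C(15,2)·(3)^2 = 105·9 = 945.
  V_q(n, t) = 1 + 45 + 945 = 991.
Step 2: q^n = 4^15 = 1073741824.
Step 3: Hamming bound ⌊q^n / V_q(n,t)⌋ = ⌊1073741824/991⌋ = 1083493.
Step 4: Compare |C| = 804196 to 1083493: satisfied.
The claimed |C| lies below the Hamming bound.


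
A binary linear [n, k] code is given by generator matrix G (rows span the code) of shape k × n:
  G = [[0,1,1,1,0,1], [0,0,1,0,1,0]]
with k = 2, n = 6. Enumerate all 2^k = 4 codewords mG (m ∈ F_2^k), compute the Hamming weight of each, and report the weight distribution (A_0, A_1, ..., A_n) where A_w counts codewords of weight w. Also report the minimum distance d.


Weight distribution: A_0 = 1, A_2 = 1, A_4 = 2. Minimum distance d = 2.

Enumerate all 2^2 = 4 messages m ∈ F_2^2.
For each, compute codeword c = mG in F_2^6, then tally its weight.
  m = 00 → c = 000000, weight = 0.
  m = 10 → c = 011101, weight = 4.
  m = 01 → c = 001010, weight = 2.
  m = 11 → c = 010111, weight = 4.
Tally weights:
  weight 0: 1 codewords.
  weight 2: 1 codewords.
  weight 4: 2 codewords.
Minimum distance d = smallest w > 0 with A_w > 0 = 2.
Sanity: Σ A_w = 4 = 2^2 = 4 ✓.


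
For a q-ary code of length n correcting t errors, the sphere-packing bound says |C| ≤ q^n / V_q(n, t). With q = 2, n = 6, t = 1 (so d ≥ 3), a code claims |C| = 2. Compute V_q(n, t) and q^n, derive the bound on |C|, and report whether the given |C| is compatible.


V_q(n, t) = 7, q^n = 64, Hamming bound = 9, |C| = 2 ≤ bound (satisfied).

Step 1: Compute V_q(n, t) = Σ_{j=0}^1 C(n, j) (q−1)^j.
  j = 0: C(6,0)·(1)^0 = 1·1 = 1.
  j = 1: C(6,1)·(1)^1 = 6·1 = 6.
  V_q(n, t) = 1 + 6 = 7.
Step 2: q^n = 2^6 = 64.
Step 3: Hamming bound ⌊q^n / V_q(n,t)⌋ = ⌊64/7⌋ = 9.
Step 4: Compare |C| = 2 to 9: satisfied.
The claimed |C| lies below the Hamming bound.


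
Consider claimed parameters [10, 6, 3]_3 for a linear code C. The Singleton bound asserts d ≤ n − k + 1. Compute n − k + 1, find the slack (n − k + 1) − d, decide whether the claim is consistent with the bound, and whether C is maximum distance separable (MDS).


Singleton RHS = n − k + 1 = 5, slack = 2, bound satisfied, not MDS.

Singleton bound: d ≤ n − k + 1.
Here n = 10, k = 6, so n − k + 1 = 5.
Given d = 3, check d ≤ 5: YES.
Slack = (n − k + 1) − d = 2.
The code is NOT MDS (slack = 2 > 0).
Description: the claimed parameters are [10, 6, 3]_3; such a code would be non-MDS.


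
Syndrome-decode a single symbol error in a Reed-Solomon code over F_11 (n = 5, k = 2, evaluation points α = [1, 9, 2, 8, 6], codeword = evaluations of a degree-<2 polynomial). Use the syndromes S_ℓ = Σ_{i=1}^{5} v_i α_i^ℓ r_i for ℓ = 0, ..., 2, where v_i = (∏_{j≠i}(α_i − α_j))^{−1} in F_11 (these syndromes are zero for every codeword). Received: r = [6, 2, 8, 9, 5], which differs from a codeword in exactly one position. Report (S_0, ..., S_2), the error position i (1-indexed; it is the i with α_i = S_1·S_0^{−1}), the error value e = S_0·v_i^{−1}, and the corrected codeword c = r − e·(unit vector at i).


S = (8, 6, 10), error at position 2, error magnitude e = 2, c = [6, 0, 8, 9, 5].

Step 1: column multipliers v_i = (∏_{j≠i}(α_i − α_j))^{−1} mod 11.
  i = 1 (α = 1): (1−9)(1−2)(1−8)(1−6) = (−8)·(−1)·(−7)·(−5) = 280 ≡ 5, so v_1 = 5^{−1} = 9 (mod 11).
  i = 2 (α = 9): (9−1)(9−2)(9−8)(9−6) = 8·7·1·3 = 168 ≡ 3, so v_2 = 3^{−1} = 4 (mod 11).
  i = 3 (α = 2): (2−1)(2−9)(2−8)(2−6) = 1·(−7)·(−6)·(−4) = −168 ≡ 8, so v_3 = 8^{−1} = 7 (mod 11).
  i = 4 (α = 8): (8−1)(8−9)(8−2)(8−6) = 7·(−1)·6·2 = −84 ≡ 4, so v_4 = 4^{−1} = 3 (mod 11).
  i = 5 (α = 6): (6−1)(6−9)(6−2)(6−8) = 5·(−3)·4·(−2) = 120 ≡ 10, so v_5 = 10^{−1} = 10 (mod 11).
  v = [9, 4, 7, 3, 10].
Step 2: syndromes of r = [6, 2, 8, 9, 5] (all sums mod 11).
  S_0 = Σ v_i r_i = 9·6 + 4·2 + 7·8 + 3·9 + 10·5 = 195 ≡ 8.
  S_1 = Σ v_i α_i r_i = 9·1·6 + 4·9·2 + 7·2·8 + 3·8·9 + 10·6·5 = 754 ≡ 6.
  α_i^2 mod 11 = [1, 4, 4, 9, 3].
  S_2 = Σ v_i α_i^2 r_i = 9·1·6 + 4·4·2 + 7·4·8 + 3·9·9 + 10·3·5 = 703 ≡ 10.
  S = (8, 6, 10) ≠ 0, so r is not a codeword (an error is present).
Step 3: locate the error. For a single error e at position i, S_ℓ = v_i·e·α_i^ℓ, so α_err = S_1/S_0.
  S_0^{−1} = 8^{−1} = 7 (mod 11), so α_err = 6·7 = 42 ≡ 9 = α_2. Error position i = 2.
  Consistency check: S_2/S_1 = 10·2 = 20 ≡ 9 = α_err ✓ (single-error assumption holds).
Step 4: error magnitude e = S_0/v_2 = S_0·∏_{j≠2}(α_2 − α_j) = 8·3 = 24 ≡ 2 (mod 11).
Step 5: correct position 2: c_2 = r_2 − e = 2 − 2 ≡ 0 (mod 11). Hence c = [6, 0, 8, 9, 5].
  Check: interpolating c through the α_i gives m(x) = 4 + 2·x (degree < 2) with m(α_i) = c_i for every i, so c is indeed a codeword.


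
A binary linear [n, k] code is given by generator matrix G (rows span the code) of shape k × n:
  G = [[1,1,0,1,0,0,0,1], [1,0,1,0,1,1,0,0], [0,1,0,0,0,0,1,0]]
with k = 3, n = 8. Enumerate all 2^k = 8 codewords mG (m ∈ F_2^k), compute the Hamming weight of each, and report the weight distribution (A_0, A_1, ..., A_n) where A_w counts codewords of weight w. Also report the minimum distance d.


Weight distribution: A_0 = 1, A_2 = 1, A_4 = 3, A_6 = 3. Minimum distance d = 2.

Enumerate all 2^3 = 8 messages m ∈ F_2^3.
For each, compute codeword c = mG in F_2^8, then tally its weight.
  m = 000 → c = 00000000, weight = 0.
  m = 100 → c = 11010001, weight = 4.
  m = 010 → c = 10101100, weight = 4.
  m = 110 → c = 01111101, weight = 6.
  m = 001 → c = 01000010, weight = 2.
  m = 101 → c = 10010011, weight = 4.
  m = 011 → c = 11101110, weight = 6.
  m = 111 → c = 00111111, weight = 6.
Tally weights:
  weight 0: 1 codewords.
  weight 2: 1 codewords.
  weight 4: 3 codewords.
  weight 6: 3 codewords.
Minimum distance d = smallest w > 0 with A_w > 0 = 2.
Sanity: Σ A_w = 8 = 2^3 = 8 ✓.


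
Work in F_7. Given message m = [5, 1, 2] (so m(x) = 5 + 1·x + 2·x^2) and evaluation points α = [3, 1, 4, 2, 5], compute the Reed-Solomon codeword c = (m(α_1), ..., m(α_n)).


c = [5, 1, 6, 1, 4]

Message polynomial: m(x) = 5 + 1·x + 2·x^2 (mod 7).
For each evaluation point α_i, compute m(α_i) mod 7:
  α_1 = 3: Horner steps 2 → 0 → 5, so m(3) = 5.
  α_2 = 1: Horner steps 2 → 3 → 1, so m(1) = 1.
  α_3 = 4: Horner steps 2 → 2 → 6, so m(4) = 6.
  α_4 = 2: Horner steps 2 → 5 → 1, so m(2) = 1.
  α_5 = 5: Horner steps 2 → 4 → 4, so m(5) = 4.
Codeword c = [5, 1, 6, 1, 4] ∈ F_7^5.


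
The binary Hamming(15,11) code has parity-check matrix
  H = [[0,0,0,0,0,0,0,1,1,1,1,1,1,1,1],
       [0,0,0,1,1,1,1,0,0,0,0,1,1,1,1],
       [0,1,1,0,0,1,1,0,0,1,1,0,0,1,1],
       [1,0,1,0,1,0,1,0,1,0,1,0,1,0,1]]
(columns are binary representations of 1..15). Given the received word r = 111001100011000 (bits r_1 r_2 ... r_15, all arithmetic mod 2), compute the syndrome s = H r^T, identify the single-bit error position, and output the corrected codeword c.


s = (0, 1, 1, 0)^T, error position = 6, corrected codeword c = 111000100011000

Compute s = H r^T mod 2 one row at a time:
  s_1 = 0 + 0 + 0 + 1 + 1 + 0 + 0 + 0 = 2 ≡ 0 (mod 2).
  s_2 = 0 + 0 + 1 + 1 + 1 + 0 + 0 + 0 = 3 ≡ 1 (mod 2).
  s_3 = 1 + 1 + 1 + 1 + 0 + 1 + 0 + 0 = 5 ≡ 1 (mod 2).
  s_4 = 1 + 1 + 0 + 1 + 0 + 1 + 0 + 0 = 4 ≡ 0 (mod 2).
s = (0, 1, 1, 0)^T — this equals column 6 of H (binary 0110), so error is at position 6.
Correct: flip bit 6 of r = 111001100011000 to get c = 111000100011000.


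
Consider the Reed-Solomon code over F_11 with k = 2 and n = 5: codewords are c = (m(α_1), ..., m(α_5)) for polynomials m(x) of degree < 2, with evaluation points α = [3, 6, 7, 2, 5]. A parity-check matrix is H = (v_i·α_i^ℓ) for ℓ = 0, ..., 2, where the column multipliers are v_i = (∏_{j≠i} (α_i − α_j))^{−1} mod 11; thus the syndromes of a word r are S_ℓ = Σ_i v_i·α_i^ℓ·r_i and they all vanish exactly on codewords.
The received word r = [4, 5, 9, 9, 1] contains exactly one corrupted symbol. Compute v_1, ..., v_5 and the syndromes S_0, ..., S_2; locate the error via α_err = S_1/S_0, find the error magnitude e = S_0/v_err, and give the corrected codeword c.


S = (4, 8, 5), error at position 4, error magnitude e = 9, c = [4, 5, 9, 0, 1].

Step 1: column multipliers v_i = (∏_{j≠i}(α_i − α_j))^{−1} mod 11.
  i = 1 (α = 3): (3−6)(3−7)(3−2)(3−5) = (−3)·(−4)·1·(−2) = −24 ≡ 9, so v_1 = 9^{−1} = 5 (mod 11).
  i = 2 (α = 6): (6−3)(6−7)(6−2)(6−5) = 3·(−1)·4·1 = −12 ≡ 10, so v_2 = 10^{−1} = 10 (mod 11).
  i = 3 (α = 7): (7−3)(7−6)(7−2)(7−5) = 4·1·5·2 = 40 ≡ 7, so v_3 = 7^{−1} = 8 (mod 11).
  i = 4 (α = 2): (2−3)(2−6)(2−7)(2−5) = (−1)·(−4)·(−5)·(−3) = 60 ≡ 5, so v_4 = 5^{−1} = 9 (mod 11).
  i = 5 (α = 5): (5−3)(5−6)(5−7)(5−2) = 2·(−1)·(−2)·3 = 12 ≡ 1, so v_5 = 1^{−1} = 1 (mod 11).
  v = [5, 10, 8, 9, 1].
Step 2: syndromes of r = [4, 5, 9, 9, 1] (all sums mod 11).
  S_0 = Σ v_i r_i = 5·4 + 10·5 + 8·9 + 9·9 + 1·1 = 224 ≡ 4.
  S_1 = Σ v_i α_i r_i = 5·3·4 + 10·6·5 + 8·7·9 + 9·2·9 + 1·5·1 = 1031 ≡ 8.
  α_i^2 mod 11 = [9, 3, 5, 4, 3].
  S_2 = Σ v_i α_i^2 r_i = 5·9·4 + 10·3·5 + 8·5·9 + 9·4·9 + 1·3·1 = 1017 ≡ 5.
  S = (4, 8, 5) ≠ 0, so r is not a codeword (an error is present).
Step 3: locate the error. For a single error e at position i, S_ℓ = v_i·e·α_i^ℓ, so α_err = S_1/S_0.
  S_0^{−1} = 4^{−1} = 3 (mod 11), so α_err = 8·3 = 24 ≡ 2 = α_4. Error position i = 4.
  Consistency check: S_2/S_1 = 5·7 = 35 ≡ 2 = α_err ✓ (single-error assumption holds).
Step 4: error magnitude e = S_0/v_4 = S_0·∏_{j≠4}(α_4 − α_j) = 4·5 = 20 ≡ 9 (mod 11).
Step 5: correct position 4: c_4 = r_4 − e = 9 − 9 ≡ 0 (mod 11). Hence c = [4, 5, 9, 0, 1].
  Check: interpolating c through the α_i gives m(x) = 3 + 4·x (degree < 2) with m(α_i) = c_i for every i, so c is indeed a codeword.


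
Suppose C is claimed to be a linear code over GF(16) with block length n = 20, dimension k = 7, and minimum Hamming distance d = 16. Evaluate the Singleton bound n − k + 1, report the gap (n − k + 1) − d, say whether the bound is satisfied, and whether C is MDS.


Singleton RHS = n − k + 1 = 14, slack = -2, bound violated (no such code; not MDS).

Singleton bound: d ≤ n − k + 1.
Here n = 20, k = 7, so n − k + 1 = 14.
Given d = 16, check d ≤ 14: NO.
Slack = (n − k + 1) − d = -2.
The slack is negative: d = 16 exceeds n − k + 1 = 14 by 2, so the Singleton bound is violated and no linear [20, 7, 16]_16 code can exist. In particular it is not MDS (MDS requires d = n − k + 1 exactly).
Description: the claimed parameters are [20, 7, 16]_16; such a code would be impossible (violates the Singleton bound).


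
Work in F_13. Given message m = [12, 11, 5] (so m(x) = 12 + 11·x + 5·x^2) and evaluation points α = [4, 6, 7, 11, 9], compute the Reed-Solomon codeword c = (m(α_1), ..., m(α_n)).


c = [6, 11, 9, 10, 9]

Message polynomial: m(x) = 12 + 11·x + 5·x^2 (mod 13).
For each evaluation point α_i, compute m(α_i) mod 13:
  α_1 = 4: Horner steps 5 → 5 → 6, so m(4) = 6.
  α_2 = 6: Horner steps 5 → 2 → 11, so m(6) = 11.
  α_3 = 7: Horner steps 5 → 7 → 9, so m(7) = 9.
  α_4 = 11: Horner steps 5 → 1 → 10, so m(11) = 10.
  α_5 = 9: Horner steps 5 → 4 → 9, so m(9) = 9.
Codeword c = [6, 11, 9, 10, 9] ∈ F_13^5.


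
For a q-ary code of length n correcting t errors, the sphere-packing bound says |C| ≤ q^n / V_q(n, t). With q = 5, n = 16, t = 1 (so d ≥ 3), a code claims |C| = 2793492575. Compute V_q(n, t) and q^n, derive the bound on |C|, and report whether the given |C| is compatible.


V_q(n, t) = 65, q^n = 152587890625, Hamming bound = 2347506009, |C| = 2793492575 > bound (violated).

Step 1: Compute V_q(n, t) = Σ_{j=0}^1 C(n, j) (q−1)^j.
  j = 0: C(16,0)·(4)^0 = 1·1 = 1.
  j = 1: C(16,1)·(4)^1 = 16·4 = 64.
  V_q(n, t) = 1 + 64 = 65.
Step 2: q^n = 5^16 = 152587890625.
Step 3: Hamming bound ⌊q^n / V_q(n,t)⌋ = ⌊152587890625/65⌋ = 2347506009.
Step 4: Compare |C| = 2793492575 to 2347506009: violated.
The claimed |C| lies above the Hamming bound, so no 5-ary code of length 16 with d ≥ 3 can have 2793492575 codewords.


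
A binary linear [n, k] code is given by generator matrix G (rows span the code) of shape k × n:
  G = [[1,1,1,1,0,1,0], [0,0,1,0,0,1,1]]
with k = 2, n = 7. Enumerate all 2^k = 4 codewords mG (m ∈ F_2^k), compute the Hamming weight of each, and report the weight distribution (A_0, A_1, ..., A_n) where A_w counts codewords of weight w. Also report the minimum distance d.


Weight distribution: A_0 = 1, A_3 = 1, A_4 = 1, A_5 = 1. Minimum distance d = 3.

Enumerate all 2^2 = 4 messages m ∈ F_2^2.
For each, compute codeword c = mG in F_2^7, then tally its weight.
  m = 00 → c = 0000000, weight = 0.
  m = 10 → c = 1111010, weight = 5.
  m = 01 → c = 0010011, weight = 3.
  m = 11 → c = 1101001, weight = 4.
Tally weights:
  weight 0: 1 codewords.
  weight 3: 1 codewords.
  weight 4: 1 codewords.
  weight 5: 1 codewords.
Minimum distance d = smallest w > 0 with A_w > 0 = 3.
Sanity: Σ A_w = 4 = 2^2 = 4 ✓.


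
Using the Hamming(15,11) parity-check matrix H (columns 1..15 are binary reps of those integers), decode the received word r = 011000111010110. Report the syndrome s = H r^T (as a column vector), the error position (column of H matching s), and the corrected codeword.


s = (1, 1, 1, 1)^T, error position = 15, corrected codeword c = 011000111010111

Compute s = H r^T mod 2 one row at a time:
  s_1 = 1 + 1 + 0 + 1 + 0 + 1 + 1 + 0 = 5 ≡ 1 (mod 2).
  s_2 = 0 + 0 + 0 + 1 + 0 + 1 + 1 + 0 = 3 ≡ 1 (mod 2).
  s_3 = 1 + 1 + 0 + 1 + 0 + 1 + 1 + 0 = 5 ≡ 1 (mod 2).
  s_4 = 0 + 1 + 0 + 1 + 1 + 1 + 1 + 0 = 5 ≡ 1 (mod 2).
s = (1, 1, 1, 1)^T — this equals column 15 of H (binary 1111), so error is at position 15.
Correct: flip bit 15 of r = 011000111010110 to get c = 011000111010111.


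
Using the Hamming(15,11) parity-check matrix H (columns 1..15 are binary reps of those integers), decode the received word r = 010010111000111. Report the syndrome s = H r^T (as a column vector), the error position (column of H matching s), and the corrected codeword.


s = (1, 1, 0, 1)^T, error position = 13, corrected codeword c = 010010111000011

Compute s = H r^T mod 2 one row at a time:
  s_1 = 1 + 1 + 0 + 0 + 0 + 1 + 1 + 1 = 5 ≡ 1 (mod 2).
  s_2 = 0 + 1 + 0 + 1 + 0 + 1 + 1 + 1 = 5 ≡ 1 (mod 2).
  s_3 = 1 + 0 + 0 + 1 + 0 + 0 + 1 + 1 = 4 ≡ 0 (mod 2).
  s_4 = 0 + 0 + 1 + 1 + 1 + 0 + 1 + 1 = 5 ≡ 1 (mod 2).
s = (1, 1, 0, 1)^T — this equals column 13 of H (binary 1101), so error is at position 13.
Correct: flip bit 13 of r = 010010111000111 to get c = 010010111000011.


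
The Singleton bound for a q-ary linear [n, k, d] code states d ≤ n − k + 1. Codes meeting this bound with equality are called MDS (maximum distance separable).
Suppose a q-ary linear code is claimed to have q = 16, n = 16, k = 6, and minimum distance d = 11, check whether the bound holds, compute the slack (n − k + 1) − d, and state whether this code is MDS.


Singleton RHS = n − k + 1 = 11, slack = 0, bound satisfied, MDS.

Singleton bound: d ≤ n − k + 1.
Here n = 16, k = 6, so n − k + 1 = 11.
Given d = 11, check d ≤ 11: YES.
Slack = (n − k + 1) − d = 0.
The code is MDS (slack = 0).
Description: the claimed parameters are [16, 6, 11]_16; such a code would be MDS (meets Singleton bound).


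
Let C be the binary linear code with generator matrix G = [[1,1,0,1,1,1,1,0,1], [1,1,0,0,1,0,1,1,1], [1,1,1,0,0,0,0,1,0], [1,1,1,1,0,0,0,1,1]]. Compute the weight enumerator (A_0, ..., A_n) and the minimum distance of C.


Weight distribution: A_0 = 1, A_2 = 1, A_3 = 2, A_4 = 3, A_5 = 4, A_6 = 3, A_7 = 2. Minimum distance d = 2.

Enumerate all 2^4 = 16 messages m ∈ F_2^4.
For each, compute codeword c = mG in F_2^9, then tally its weight.
  m = 0000 → c = 000000000, weight = 0.
  m = 1000 → c = 110111101, weight = 7.
  m = 0100 → c = 110010111, weight = 6.
  m = 1100 → c = 000101010, weight = 3.
  m = 0010 → c = 111000010, weight = 4.
  m = 1010 → c = 001111111, weight = 7.
  m = 0110 → c = 001010101, weight = 4.
  m = 1110 → c = 111101000, weight = 5.
  m = 0001 → c = 111100011, weight = 6.
  m = 1001 → c = 001011110, weight = 5.
  m = 0101 → c = 001110100, weight = 4.
  m = 1101 → c = 111001001, weight = 5.
  m = 0011 → c = 000100001, weight = 2.
  m = 1011 → c = 110011100, weight = 5.
  m = 0111 → c = 110110110, weight = 6.
  m = 1111 → c = 000001011, weight = 3.
Tally weights:
  weight 0: 1 codewords.
  weight 2: 1 codewords.
  weight 3: 2 codewords.
  weight 4: 3 codewords.
  weight 5: 4 codewords.
  weight 6: 3 codewords.
  weight 7: 2 codewords.
Minimum distance d = smallest w > 0 with A_w > 0 = 2.
Sanity: Σ A_w = 16 = 2^4 = 16 ✓.


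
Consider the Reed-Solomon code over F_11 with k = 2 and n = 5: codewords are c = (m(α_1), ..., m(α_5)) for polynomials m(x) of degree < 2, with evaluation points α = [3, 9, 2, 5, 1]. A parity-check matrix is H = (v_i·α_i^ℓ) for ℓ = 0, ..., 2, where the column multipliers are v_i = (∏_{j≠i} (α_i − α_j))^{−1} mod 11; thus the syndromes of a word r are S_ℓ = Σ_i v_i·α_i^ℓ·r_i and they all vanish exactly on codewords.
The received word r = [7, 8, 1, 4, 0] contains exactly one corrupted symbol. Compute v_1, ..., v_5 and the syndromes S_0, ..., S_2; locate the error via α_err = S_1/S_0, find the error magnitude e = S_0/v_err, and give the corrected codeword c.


S = (8, 2, 6), error at position 1, error magnitude e = 5, c = [2, 8, 1, 4, 0].

Step 1: column multipliers v_i = (∏_{j≠i}(α_i − α_j))^{−1} mod 11.
  i = 1 (α = 3): (3−9)(3−2)(3−5)(3−1) = (−6)·1·(−2)·2 = 24 ≡ 2, so v_1 = 2^{−1} = 6 (mod 11).
  i = 2 (α = 9): (9−3)(9−2)(9−5)(9−1) = 6·7·4·8 = 1344 ≡ 2, so v_2 = 2^{−1} = 6 (mod 11).
  i = 3 (α = 2): (2−3)(2−9)(2−5)(2−1) = (−1)·(−7)·(−3)·1 = −21 ≡ 1, so v_3 = 1^{−1} = 1 (mod 11).
  i = 4 (α = 5): (5−3)(5−9)(5−2)(5−1) = 2·(−4)·3·4 = −96 ≡ 3, so v_4 = 3^{−1} = 4 (mod 11).
  i = 5 (α = 1): (1−3)(1−9)(1−2)(1−5) = (−2)·(−8)·(−1)·(−4) = 64 ≡ 9, so v_5 = 9^{−1} = 5 (mod 11).
  v = [6, 6, 1, 4, 5].
Step 2: syndromes of r = [7, 8, 1, 4, 0] (all sums mod 11).
  S_0 = Σ v_i r_i = 6·7 + 6·8 + 1·1 + 4·4 + 5·0 = 107 ≡ 8.
  S_1 = Σ v_i α_i r_i = 6·3·7 + 6·9·8 + 1·2·1 + 4·5·4 + 5·1·0 = 640 ≡ 2.
  α_i^2 mod 11 = [9, 4, 4, 3, 1].
  S_2 = Σ v_i α_i^2 r_i = 6·9·7 + 6·4·8 + 1·4·1 + 4·3·4 + 5·1·0 = 622 ≡ 6.
  S = (8, 2, 6) ≠ 0, so r is not a codeword (an error is present).
Step 3: locate the error. For a single error e at position i, S_ℓ = v_i·e·α_i^ℓ, so α_err = S_1/S_0.
  S_0^{−1} = 8^{−1} = 7 (mod 11), so α_err = 2·7 = 14 ≡ 3 = α_1. Error position i = 1.
  Consistency check: S_2/S_1 = 6·6 = 36 ≡ 3 = α_err ✓ (single-error assumption holds).
Step 4: error magnitude e = S_0/v_1 = S_0·∏_{j≠1}(α_1 − α_j) = 8·2 = 16 ≡ 5 (mod 11).
Step 5: correct position 1: c_1 = r_1 − e = 7 − 5 ≡ 2 (mod 11). Hence c = [2, 8, 1, 4, 0].
  Check: interpolating c through the α_i gives m(x) = 10 + 1·x (degree < 2) with m(α_i) = c_i for every i, so c is indeed a codeword.


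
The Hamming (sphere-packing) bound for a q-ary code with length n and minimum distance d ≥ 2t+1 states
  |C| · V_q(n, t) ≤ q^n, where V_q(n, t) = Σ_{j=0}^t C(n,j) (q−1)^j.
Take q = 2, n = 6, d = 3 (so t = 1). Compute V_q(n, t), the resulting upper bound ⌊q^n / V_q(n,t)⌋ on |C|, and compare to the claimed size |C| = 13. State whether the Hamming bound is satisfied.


V_q(n, t) = 7, q^n = 64, Hamming bound = 9, |C| = 13 > bound (violated).

Step 1: Compute V_q(n, t) = Σ_{j=0}^1 C(n, j) (q−1)^j.
  j = 0: C(6,0)·(1)^0 = 1·1 = 1.
  j = 1: C(6,1)·(1)^1 = 6·1 = 6.
  V_q(n, t) = 1 + 6 = 7.
Step 2: q^n = 2^6 = 64.
Step 3: Hamming bound ⌊q^n / V_q(n,t)⌋ = ⌊64/7⌋ = 9.
Step 4: Compare |C| = 13 to 9: violated.
The claimed |C| lies above the Hamming bound, so no 2-ary code of length 6 with d ≥ 3 can have 13 codewords.


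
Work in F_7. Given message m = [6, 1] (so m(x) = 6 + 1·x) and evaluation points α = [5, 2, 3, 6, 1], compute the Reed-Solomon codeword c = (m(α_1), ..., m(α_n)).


c = [4, 1, 2, 5, 0]

Message polynomial: m(x) = 6 + 1·x (mod 7).
For each evaluation point α_i, compute m(α_i) mod 7:
  α_1 = 5: Horner steps 1 → 4, so m(5) = 4.
  α_2 = 2: Horner steps 1 → 1, so m(2) = 1.
  α_3 = 3: Horner steps 1 → 2, so m(3) = 2.
  α_4 = 6: Horner steps 1 → 5, so m(6) = 5.
  α_5 = 1: Horner steps 1 → 0, so m(1) = 0.
Codeword c = [4, 1, 2, 5, 0] ∈ F_7^5.
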